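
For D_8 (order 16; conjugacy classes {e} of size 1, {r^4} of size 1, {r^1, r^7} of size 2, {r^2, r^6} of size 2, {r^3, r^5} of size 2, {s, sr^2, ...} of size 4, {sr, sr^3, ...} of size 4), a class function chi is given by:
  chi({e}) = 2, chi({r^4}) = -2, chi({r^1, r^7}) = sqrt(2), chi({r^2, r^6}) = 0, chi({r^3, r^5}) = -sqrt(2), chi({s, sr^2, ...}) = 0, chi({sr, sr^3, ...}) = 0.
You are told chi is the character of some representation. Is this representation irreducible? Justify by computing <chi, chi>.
Irreducible: <chi, chi> = 1.

Proof sketch: <chi, chi> = (1/|G|) sum_C |C| * |chi(C)|^2 = (1/16)[1*|2|^2 + 1*|-2|^2 + 2*|sqrt(2)|^2 + 2*|0|^2 + 2*|-sqrt(2)|^2 + 4*|0|^2 + 4*|0|^2]
  = (1/16)[(4) + (4) + (4) + (0) + (4) + (0) + (0)] = 16/16 = 1.
A character is irreducible iff <chi, chi> = 1, so this representation is irreducible.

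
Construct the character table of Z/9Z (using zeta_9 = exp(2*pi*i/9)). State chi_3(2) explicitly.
Character table of Z/9Z (irreps indexed chi_0,...,chi_8 with chi_k(m) = zeta_9^(k*m), zeta_9 = exp(2*pi*i/9)):
  irrep \ class  {0} (size 1)  {1} (size 1)    {2} (size 1)    {3} (size 1)    {4} (size 1)    {5} (size 1)    {6} (size 1)    {7} (size 1)    {8} (size 1)  
  chi_0          1             1               1               1               1               1               1               1               1             
  chi_1          1             exp(2*I*pi/9)   exp(4*I*pi/9)   exp(2*I*pi/3)   exp(8*I*pi/9)   exp(-8*I*pi/9)  exp(-2*I*pi/3)  exp(-4*I*pi/9)  exp(-2*I*pi/9)
  chi_2          1             exp(4*I*pi/9)   exp(8*I*pi/9)   exp(-2*I*pi/3)  exp(-2*I*pi/9)  exp(2*I*pi/9)   exp(2*I*pi/3)   exp(-8*I*pi/9)  exp(-4*I*pi/9)
  chi_3          1             exp(2*I*pi/3)   exp(-2*I*pi/3)  1               exp(2*I*pi/3)   exp(-2*I*pi/3)  1               exp(2*I*pi/3)   exp(-2*I*pi/3)
  chi_4          1             exp(8*I*pi/9)   exp(-2*I*pi/9)  exp(2*I*pi/3)   exp(-4*I*pi/9)  exp(4*I*pi/9)   exp(-2*I*pi/3)  exp(2*I*pi/9)   exp(-8*I*pi/9)
  chi_5          1             exp(-8*I*pi/9)  exp(2*I*pi/9)   exp(-2*I*pi/3)  exp(4*I*pi/9)   exp(-4*I*pi/9)  exp(2*I*pi/3)   exp(-2*I*pi/9)  exp(8*I*pi/9) 
  chi_6          1             exp(-2*I*pi/3)  exp(2*I*pi/3)   1               exp(-2*I*pi/3)  exp(2*I*pi/3)   1               exp(-2*I*pi/3)  exp(2*I*pi/3) 
  chi_7          1             exp(-4*I*pi/9)  exp(-8*I*pi/9)  exp(2*I*pi/3)   exp(2*I*pi/9)   exp(-2*I*pi/9)  exp(-2*I*pi/3)  exp(8*I*pi/9)   exp(4*I*pi/9) 
  chi_8          1             exp(-2*I*pi/9)  exp(-4*I*pi/9)  exp(-2*I*pi/3)  exp(-8*I*pi/9)  exp(8*I*pi/9)   exp(2*I*pi/3)   exp(4*I*pi/9)   exp(2*I*pi/9) 

Spot check: chi_3(2) = zeta_9^(3*2) = zeta_9^6 = exp(-2*I*pi/3).

Justification: Z/9Z is abelian, so all 9 irreducible complex representations are 1-dimensional. They are given by chi_k(m) = zeta_9^(k*m) for k = 0,...,8. Row orthogonality: sum_m chi_k(m) conj(chi_l(m)) = 9 * [k = l].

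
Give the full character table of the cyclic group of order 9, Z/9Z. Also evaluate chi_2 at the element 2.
Character table of Z/9Z (irreps indexed chi_0,...,chi_8 with chi_k(m) = zeta_9^(k*m), zeta_9 = exp(2*pi*i/9)):
  irrep \ class  {0} (size 1)  {1} (size 1)    {2} (size 1)    {3} (size 1)    {4} (size 1)    {5} (size 1)    {6} (size 1)    {7} (size 1)    {8} (size 1)  
  chi_0          1             1               1               1               1               1               1               1               1             
  chi_1          1             exp(2*I*pi/9)   exp(4*I*pi/9)   exp(2*I*pi/3)   exp(8*I*pi/9)   exp(-8*I*pi/9)  exp(-2*I*pi/3)  exp(-4*I*pi/9)  exp(-2*I*pi/9)
  chi_2          1             exp(4*I*pi/9)   exp(8*I*pi/9)   exp(-2*I*pi/3)  exp(-2*I*pi/9)  exp(2*I*pi/9)   exp(2*I*pi/3)   exp(-8*I*pi/9)  exp(-4*I*pi/9)
  chi_3          1             exp(2*I*pi/3)   exp(-2*I*pi/3)  1               exp(2*I*pi/3)   exp(-2*I*pi/3)  1               exp(2*I*pi/3)   exp(-2*I*pi/3)
  chi_4          1             exp(8*I*pi/9)   exp(-2*I*pi/9)  exp(2*I*pi/3)   exp(-4*I*pi/9)  exp(4*I*pi/9)   exp(-2*I*pi/3)  exp(2*I*pi/9)   exp(-8*I*pi/9)
  chi_5          1             exp(-8*I*pi/9)  exp(2*I*pi/9)   exp(-2*I*pi/3)  exp(4*I*pi/9)   exp(-4*I*pi/9)  exp(2*I*pi/3)   exp(-2*I*pi/9)  exp(8*I*pi/9) 
  chi_6          1             exp(-2*I*pi/3)  exp(2*I*pi/3)   1               exp(-2*I*pi/3)  exp(2*I*pi/3)   1               exp(-2*I*pi/3)  exp(2*I*pi/3) 
  chi_7          1             exp(-4*I*pi/9)  exp(-8*I*pi/9)  exp(2*I*pi/3)   exp(2*I*pi/9)   exp(-2*I*pi/9)  exp(-2*I*pi/3)  exp(8*I*pi/9)   exp(4*I*pi/9) 
  chi_8          1             exp(-2*I*pi/9)  exp(-4*I*pi/9)  exp(-2*I*pi/3)  exp(-8*I*pi/9)  exp(8*I*pi/9)   exp(2*I*pi/3)   exp(4*I*pi/9)   exp(2*I*pi/9) 

Spot check: chi_2(2) = zeta_9^(2*2) = zeta_9^4 = exp(8*I*pi/9).

Solution. Z/9Z is abelian, so all 9 irreducible complex representations are 1-dimensional. They are given by chi_k(m) = zeta_9^(k*m) for k = 0,...,8. Row orthogonality: sum_m chi_k(m) conj(chi_l(m)) = 9 * [k = l].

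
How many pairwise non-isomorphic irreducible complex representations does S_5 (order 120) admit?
7

The number of irreducible complex representations of a finite group equals its number of conjugacy classes. Conjugacy classes in S_5 correspond to cycle types, i.e. partitions of 5; there are p(5) = 7 of them, so S_5 (order 120) has exactly 7 irreducible complex representations.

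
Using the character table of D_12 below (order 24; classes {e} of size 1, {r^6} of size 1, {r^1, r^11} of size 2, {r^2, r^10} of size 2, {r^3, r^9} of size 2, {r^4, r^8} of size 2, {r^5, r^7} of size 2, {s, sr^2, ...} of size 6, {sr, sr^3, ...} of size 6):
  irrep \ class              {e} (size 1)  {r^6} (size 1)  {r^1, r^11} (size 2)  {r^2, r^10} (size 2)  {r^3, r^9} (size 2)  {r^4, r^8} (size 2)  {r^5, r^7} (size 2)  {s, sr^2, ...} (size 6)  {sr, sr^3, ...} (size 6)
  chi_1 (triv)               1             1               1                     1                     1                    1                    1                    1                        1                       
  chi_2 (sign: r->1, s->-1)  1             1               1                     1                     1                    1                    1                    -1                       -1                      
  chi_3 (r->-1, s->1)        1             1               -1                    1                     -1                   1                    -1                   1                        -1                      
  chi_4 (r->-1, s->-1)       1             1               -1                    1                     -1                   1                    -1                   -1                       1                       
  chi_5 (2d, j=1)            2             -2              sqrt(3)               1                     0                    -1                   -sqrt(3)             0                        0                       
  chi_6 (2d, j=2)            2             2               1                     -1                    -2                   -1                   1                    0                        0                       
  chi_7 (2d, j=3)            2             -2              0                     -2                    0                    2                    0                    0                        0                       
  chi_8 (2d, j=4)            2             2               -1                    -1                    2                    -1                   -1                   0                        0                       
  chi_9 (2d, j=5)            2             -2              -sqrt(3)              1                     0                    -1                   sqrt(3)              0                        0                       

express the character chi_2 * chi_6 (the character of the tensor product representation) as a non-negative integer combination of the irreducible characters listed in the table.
chi_2 tensor chi_6 = chi_6 (all other irreducibles have multiplicity 0).

Proof sketch: The character of a tensor product is the pointwise product (chi_2 * chi_6)(C) = chi_2(C) * chi_6(C):
  {e}: (1)*(2), {r^6}: (1)*(2), {r^1, r^11}: (1)*(1), {r^2, r^10}: (1)*(-1), {r^3, r^9}: (1)*(-2), {r^4, r^8}: (1)*(-1), {r^5, r^7}: (1)*(1), {s, sr^2, ...}: (-1)*(0), {sr, sr^3, ...}: (-1)*(0)
so (chi_2 * chi_6) takes values
  {e} -> 2, {r^6} -> 2, {r^1, r^11} -> 1, {r^2, r^10} -> -1, {r^3, r^9} -> -2, {r^4, r^8} -> -1, {r^5, r^7} -> 1, {s, sr^2, ...} -> 0, {sr, sr^3, ...} -> 0.
Now take the inner product of this character with each irreducible chi from the table, <chi_2*chi_6, chi> = (1/24) sum_C |C| (chi_2*chi_6)(C) conj(chi(C)):
  <chi_2*chi_6, chi_1> = (1/24)[1*(2)*conj(1) + 1*(2)*conj(1) + 2*(1)*conj(1) + 2*(-1)*conj(1) + 2*(-2)*conj(1) + 2*(-1)*conj(1) + 2*(1)*conj(1) + 6*(0)*conj(1) + 6*(0)*conj(1)]
      = (1/24)[(2) + (2) + (2) + (-2) + (-4) + (-2) + (2) + (0) + (0)] = 0/24 = 0
  <chi_2*chi_6, chi_2> = (1/24)[1*(2)*conj(1) + 1*(2)*conj(1) + 2*(1)*conj(1) + 2*(-1)*conj(1) + 2*(-2)*conj(1) + 2*(-1)*conj(1) + 2*(1)*conj(1) + 6*(0)*conj(-1) + 6*(0)*conj(-1)]
      = (1/24)[(2) + (2) + (2) + (-2) + (-4) + (-2) + (2) + (0) + (0)] = 0/24 = 0
  <chi_2*chi_6, chi_3> = (1/24)[1*(2)*conj(1) + 1*(2)*conj(1) + 2*(1)*conj(-1) + 2*(-1)*conj(1) + 2*(-2)*conj(-1) + 2*(-1)*conj(1) + 2*(1)*conj(-1) + 6*(0)*conj(1) + 6*(0)*conj(-1)]
      = (1/24)[(2) + (2) + (-2) + (-2) + (4) + (-2) + (-2) + (0) + (0)] = 0/24 = 0
  <chi_2*chi_6, chi_4> = (1/24)[1*(2)*conj(1) + 1*(2)*conj(1) + 2*(1)*conj(-1) + 2*(-1)*conj(1) + 2*(-2)*conj(-1) + 2*(-1)*conj(1) + 2*(1)*conj(-1) + 6*(0)*conj(-1) + 6*(0)*conj(1)]
      = (1/24)[(2) + (2) + (-2) + (-2) + (4) + (-2) + (-2) + (0) + (0)] = 0/24 = 0
  <chi_2*chi_6, chi_5> = (1/24)[1*(2)*conj(2) + 1*(2)*conj(-2) + 2*(1)*conj(sqrt(3)) + 2*(-1)*conj(1) + 2*(-2)*conj(0) + 2*(-1)*conj(-1) + 2*(1)*conj(-sqrt(3)) + 6*(0)*conj(0) + 6*(0)*conj(0)]
      = (1/24)[(4) + (-4) + (2*sqrt(3)) + (-2) + (0) + (2) + (-2*sqrt(3)) + (0) + (0)] = 0/24 = 0
  <chi_2*chi_6, chi_6> = (1/24)[1*(2)*conj(2) + 1*(2)*conj(2) + 2*(1)*conj(1) + 2*(-1)*conj(-1) + 2*(-2)*conj(-2) + 2*(-1)*conj(-1) + 2*(1)*conj(1) + 6*(0)*conj(0) + 6*(0)*conj(0)]
      = (1/24)[(4) + (4) + (2) + (2) + (8) + (2) + (2) + (0) + (0)] = 24/24 = 1
  <chi_2*chi_6, chi_7> = (1/24)[1*(2)*conj(2) + 1*(2)*conj(-2) + 2*(1)*conj(0) + 2*(-1)*conj(-2) + 2*(-2)*conj(0) + 2*(-1)*conj(2) + 2*(1)*conj(0) + 6*(0)*conj(0) + 6*(0)*conj(0)]
      = (1/24)[(4) + (-4) + (0) + (4) + (0) + (-4) + (0) + (0) + (0)] = 0/24 = 0
  <chi_2*chi_6, chi_8> = (1/24)[1*(2)*conj(2) + 1*(2)*conj(2) + 2*(1)*conj(-1) + 2*(-1)*conj(-1) + 2*(-2)*conj(2) + 2*(-1)*conj(-1) + 2*(1)*conj(-1) + 6*(0)*conj(0) + 6*(0)*conj(0)]
      = (1/24)[(4) + (4) + (-2) + (2) + (-8) + (2) + (-2) + (0) + (0)] = 0/24 = 0
  <chi_2*chi_6, chi_9> = (1/24)[1*(2)*conj(2) + 1*(2)*conj(-2) + 2*(1)*conj(-sqrt(3)) + 2*(-1)*conj(1) + 2*(-2)*conj(0) + 2*(-1)*conj(-1) + 2*(1)*conj(sqrt(3)) + 6*(0)*conj(0) + 6*(0)*conj(0)]
      = (1/24)[(4) + (-4) + (-2*sqrt(3)) + (-2) + (0) + (2) + (2*sqrt(3)) + (0) + (0)] = 0/24 = 0
Hence the multiplicities are chi_6: 1. Dimension check: dim(chi_2)*dim(chi_6) = 1*2 = 2 and sum (mult * dim) = 1*2 = 2.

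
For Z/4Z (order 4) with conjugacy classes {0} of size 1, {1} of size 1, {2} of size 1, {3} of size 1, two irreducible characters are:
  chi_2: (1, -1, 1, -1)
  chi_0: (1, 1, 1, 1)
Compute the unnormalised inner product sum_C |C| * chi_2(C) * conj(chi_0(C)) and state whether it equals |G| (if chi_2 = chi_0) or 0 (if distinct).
Sum = 0; so <chi_2, chi_0> = 0 (distinct irreducibles are orthogonal).

Solution. Compute term by term over conjugacy classes (|C| * chi_2(C) * conj(chi_0(C))):
  1*(1)*conj(1) + 1*(-1)*conj(1) + 1*(1)*conj(1) + 1*(-1)*conj(1)
  = (1) + (-1) + (1) + (-1)
  = 0.
(Exp terms are combined using exp(i*s)*conj(exp(i*t)) = exp(i*(s-t)), and sums of them are collapsed using the identity that for every m > 1 the m distinct m-th roots of unity sum to 0, e.g. 1 + exp(2*I*pi/3) + exp(-2*I*pi/3) = 0.)
Dividing by |G| = 4 gives 0/4 = 0, matching the row-orthogonality relation <chi_2, chi_0> = [chi_2 = chi_0].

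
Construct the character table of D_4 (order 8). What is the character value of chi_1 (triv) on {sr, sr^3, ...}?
Conjugacy classes: {e} of size 1, {r^2} of size 1, {r^1, r^3} of size 2, {s, sr^2, ...} of size 2, {sr, sr^3, ...} of size 2.
Character table:
  irrep \ class              {e} (size 1)  {r^2} (size 1)  {r^1, r^3} (size 2)  {s, sr^2, ...} (size 2)  {sr, sr^3, ...} (size 2)
  chi_1 (triv)               1             1               1                    1                        1                       
  chi_2 (sign: r->1, s->-1)  1             1               1                    -1                       -1                      
  chi_3 (r->-1, s->1)        1             1               -1                   1                        -1                      
  chi_4 (r->-1, s->-1)       1             1               -1                   -1                       1                       
  chi_5 (2d, j=1)            2             -2              0                    0                        0                       

Spot check: chi_1 (triv) on {sr, sr^3, ...} = 1.

Details: D_4 has order 2*4 = 8 with 5 conjugacy classes, hence 5 irreducibles. Sum of squared dims 1 + 1 + 1 + 1 + 4 = 8 = |G|. Linear characters come from the abelianisation; the 2-dimensional irreps have character r^k -> 2*cos(2*pi*j*k/4), reflections -> 0.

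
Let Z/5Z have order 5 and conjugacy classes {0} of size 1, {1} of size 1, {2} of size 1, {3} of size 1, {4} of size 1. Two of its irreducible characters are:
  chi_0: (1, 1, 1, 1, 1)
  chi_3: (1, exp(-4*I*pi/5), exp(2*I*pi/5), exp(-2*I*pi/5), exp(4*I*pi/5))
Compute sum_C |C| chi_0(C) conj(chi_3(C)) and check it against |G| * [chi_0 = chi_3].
Sum = 0; so <chi_0, chi_3> = 0 (distinct irreducibles are orthogonal).

Solution. Compute term by term over conjugacy classes (|C| * chi_0(C) * conj(chi_3(C))):
  1*(1)*conj(1) + 1*(1)*conj(exp(-4*I*pi/5)) + 1*(1)*conj(exp(2*I*pi/5)) + 1*(1)*conj(exp(-2*I*pi/5)) + 1*(1)*conj(exp(4*I*pi/5))
  = (1) + (exp(4*I*pi/5)) + (exp(-2*I*pi/5)) + (exp(2*I*pi/5)) + (exp(-4*I*pi/5))
  = 0.
(Exp terms are combined using exp(i*s)*conj(exp(i*t)) = exp(i*(s-t)), and sums of them are collapsed using the identity that for every m > 1 the m distinct m-th roots of unity sum to 0, e.g. 1 + exp(2*I*pi/3) + exp(-2*I*pi/3) = 0.)
Dividing by |G| = 5 gives 0/5 = 0, matching the row-orthogonality relation <chi_0, chi_3> = [chi_0 = chi_3].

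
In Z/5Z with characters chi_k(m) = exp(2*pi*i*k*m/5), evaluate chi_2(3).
chi_2(3) = zeta_5^6 = exp(2*I*pi/5)

Argument: chi_2(3) = zeta_5^(2*3) = zeta_5^6. Since zeta_5^5 = 1, this equals zeta_5^1 = exp(2*pi*i*1/5) = exp(2*I*pi/5).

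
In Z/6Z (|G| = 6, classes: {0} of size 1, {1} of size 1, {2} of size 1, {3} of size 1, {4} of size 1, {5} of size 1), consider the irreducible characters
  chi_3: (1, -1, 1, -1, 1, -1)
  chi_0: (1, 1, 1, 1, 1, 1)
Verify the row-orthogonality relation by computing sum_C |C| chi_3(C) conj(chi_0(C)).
Sum = 0; so <chi_3, chi_0> = 0 (distinct irreducibles are orthogonal).

Argument: Compute term by term over conjugacy classes (|C| * chi_3(C) * conj(chi_0(C))):
  1*(1)*conj(1) + 1*(-1)*conj(1) + 1*(1)*conj(1) + 1*(-1)*conj(1) + 1*(1)*conj(1) + 1*(-1)*conj(1)
  = (1) + (-1) + (1) + (-1) + (1) + (-1)
  = 0.
(Exp terms are combined using exp(i*s)*conj(exp(i*t)) = exp(i*(s-t)), and sums of them are collapsed using the identity that for every m > 1 the m distinct m-th roots of unity sum to 0, e.g. 1 + exp(2*I*pi/3) + exp(-2*I*pi/3) = 0.)
Dividing by |G| = 6 gives 0/6 = 0, matching the row-orthogonality relation <chi_3, chi_0> = [chi_3 = chi_0].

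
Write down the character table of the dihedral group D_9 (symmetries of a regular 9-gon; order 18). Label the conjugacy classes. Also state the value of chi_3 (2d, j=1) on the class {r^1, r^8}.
Conjugacy classes: {e} of size 1, {r^1, r^8} of size 2, {r^2, r^7} of size 2, {r^3, r^6} of size 2, {r^4, r^5} of size 2, {s, sr, ..., sr^8} of size 9.
Character table:
  irrep \ class              {e} (size 1)  {r^1, r^8} (size 2)  {r^2, r^7} (size 2)  {r^3, r^6} (size 2)  {r^4, r^5} (size 2)  {s, sr, ..., sr^8} (size 9)
  chi_1 (triv)               1             1                    1                    1                    1                    1                          
  chi_2 (sign: r->1, s->-1)  1             1                    1                    1                    1                    -1                         
  chi_3 (2d, j=1)            2             2*cos(2*pi/9)        2*cos(4*pi/9)        -1                   -2*cos(pi/9)         0                          
  chi_4 (2d, j=2)            2             2*cos(4*pi/9)        -2*cos(pi/9)         -1                   2*cos(2*pi/9)        0                          
  chi_5 (2d, j=3)            2             -1                   -1                   2                    -1                   0                          
  chi_6 (2d, j=4)            2             -2*cos(pi/9)         2*cos(2*pi/9)        -1                   2*cos(4*pi/9)        0                          

Spot check: chi_3 (2d, j=1) on {r^1, r^8} = 2*cos(2*pi/9).

Explanation: D_9 has order 2*9 = 18 with 6 conjugacy classes, hence 6 irreducibles. Sum of squared dims 1 + 1 + 4 + 4 + 4 + 4 = 18 = |G|. Linear characters come from the abelianisation; the 2-dimensional irreps have character r^k -> 2*cos(2*pi*j*k/9), reflections -> 0.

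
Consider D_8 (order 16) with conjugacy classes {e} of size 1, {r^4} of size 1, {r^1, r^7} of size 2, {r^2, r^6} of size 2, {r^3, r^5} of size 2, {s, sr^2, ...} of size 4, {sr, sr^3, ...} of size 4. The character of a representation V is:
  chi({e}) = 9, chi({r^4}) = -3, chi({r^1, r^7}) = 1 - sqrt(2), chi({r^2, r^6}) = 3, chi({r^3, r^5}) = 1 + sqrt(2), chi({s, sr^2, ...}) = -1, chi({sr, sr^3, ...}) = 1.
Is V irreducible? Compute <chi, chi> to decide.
Not irreducible (reducible): <chi, chi> = 8 > 1.

Reasoning: <chi, chi> = (1/|G|) sum_C |C| * |chi(C)|^2 = (1/16)[1*|9|^2 + 1*|-3|^2 + 2*|1 - sqrt(2)|^2 + 2*|3|^2 + 2*|1 + sqrt(2)|^2 + 4*|-1|^2 + 4*|1|^2]
  = (1/16)[(81) + (9) + (6 - 4*sqrt(2)) + (18) + (4*sqrt(2) + 6) + (4) + (4)] = 128/16 = 8.
A character is irreducible iff <chi, chi> = 1, so this representation is reducible.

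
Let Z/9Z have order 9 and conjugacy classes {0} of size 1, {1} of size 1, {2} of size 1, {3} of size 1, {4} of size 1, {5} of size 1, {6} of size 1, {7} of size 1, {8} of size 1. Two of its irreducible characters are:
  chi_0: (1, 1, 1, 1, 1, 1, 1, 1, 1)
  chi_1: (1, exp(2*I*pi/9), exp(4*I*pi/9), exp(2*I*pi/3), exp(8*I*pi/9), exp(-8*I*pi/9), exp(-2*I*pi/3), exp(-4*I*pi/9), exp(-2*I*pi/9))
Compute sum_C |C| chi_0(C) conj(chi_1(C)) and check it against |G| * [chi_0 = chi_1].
Sum = 0; so <chi_0, chi_1> = 0 (distinct irreducibles are orthogonal).

Argument: Compute term by term over conjugacy classes (|C| * chi_0(C) * conj(chi_1(C))):
  1*(1)*conj(1) + 1*(1)*conj(exp(2*I*pi/9)) + 1*(1)*conj(exp(4*I*pi/9)) + 1*(1)*conj(exp(2*I*pi/3)) + 1*(1)*conj(exp(8*I*pi/9)) + 1*(1)*conj(exp(-8*I*pi/9)) + 1*(1)*conj(exp(-2*I*pi/3)) + 1*(1)*conj(exp(-4*I*pi/9)) + 1*(1)*conj(exp(-2*I*pi/9))
  = (1) + (exp(-2*I*pi/9)) + (exp(-4*I*pi/9)) + (exp(-2*I*pi/3)) + (exp(-8*I*pi/9)) + (exp(8*I*pi/9)) + (exp(2*I*pi/3)) + (exp(4*I*pi/9)) + (exp(2*I*pi/9))
  = 0.
(Exp terms are combined using exp(i*s)*conj(exp(i*t)) = exp(i*(s-t)), and sums of them are collapsed using the identity that for every m > 1 the m distinct m-th roots of unity sum to 0, e.g. 1 + exp(2*I*pi/3) + exp(-2*I*pi/3) = 0.)
Dividing by |G| = 9 gives 0/9 = 0, matching the row-orthogonality relation <chi_0, chi_1> = [chi_0 = chi_1].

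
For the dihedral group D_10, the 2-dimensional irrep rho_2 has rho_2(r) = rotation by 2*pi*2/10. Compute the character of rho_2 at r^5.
chi_{rho_2}(r^5) = 2*cos(2*pi*2*5/10) = 2

Proof sketch: rho_2(r^5) is rotation by angle 2*pi*2*5/10, whose trace is 2*cos(2*pi*2*5/10) = 2.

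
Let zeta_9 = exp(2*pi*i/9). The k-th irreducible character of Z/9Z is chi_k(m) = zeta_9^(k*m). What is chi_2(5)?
chi_2(5) = zeta_9^10 = exp(2*I*pi/9)

Explanation: chi_2(5) = zeta_9^(2*5) = zeta_9^10. Since zeta_9^9 = 1, this equals zeta_9^1 = exp(2*pi*i*1/9) = exp(2*I*pi/9).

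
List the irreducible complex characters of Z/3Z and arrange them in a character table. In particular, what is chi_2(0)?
Character table of Z/3Z (irreps indexed chi_0,...,chi_2 with chi_k(m) = zeta_3^(k*m), zeta_3 = exp(2*pi*i/3)):
  irrep \ class  {0} (size 1)  {1} (size 1)    {2} (size 1)  
  chi_0          1             1               1             
  chi_1          1             exp(2*I*pi/3)   exp(-2*I*pi/3)
  chi_2          1             exp(-2*I*pi/3)  exp(2*I*pi/3) 

Spot check: chi_2(0) = zeta_3^(2*0) = zeta_3^0 = 1.

Explanation: Z/3Z is abelian, so all 3 irreducible complex representations are 1-dimensional. They are given by chi_k(m) = zeta_3^(k*m) for k = 0,...,2. Row orthogonality: sum_m chi_k(m) conj(chi_l(m)) = 3 * [k = l].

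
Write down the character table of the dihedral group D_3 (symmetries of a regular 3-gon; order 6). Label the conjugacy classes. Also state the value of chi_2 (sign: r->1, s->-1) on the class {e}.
Conjugacy classes: {e} of size 1, {r^1, r^2} of size 2, {s, sr, ..., sr^2} of size 3.
Character table:
  irrep \ class              {e} (size 1)  {r^1, r^2} (size 2)  {s, sr, ..., sr^2} (size 3)
  chi_1 (triv)               1             1                    1                          
  chi_2 (sign: r->1, s->-1)  1             1                    -1                         
  chi_3 (2d, j=1)            2             -1                   0                          

Spot check: chi_2 (sign: r->1, s->-1) on {e} = 1.

Justification: D_3 has order 2*3 = 6 with 3 conjugacy classes, hence 3 irreducibles. Sum of squared dims 1 + 1 + 4 = 6 = |G|. Linear characters come from the abelianisation; the 2-dimensional irreps have character r^k -> 2*cos(2*pi*j*k/3), reflections -> 0.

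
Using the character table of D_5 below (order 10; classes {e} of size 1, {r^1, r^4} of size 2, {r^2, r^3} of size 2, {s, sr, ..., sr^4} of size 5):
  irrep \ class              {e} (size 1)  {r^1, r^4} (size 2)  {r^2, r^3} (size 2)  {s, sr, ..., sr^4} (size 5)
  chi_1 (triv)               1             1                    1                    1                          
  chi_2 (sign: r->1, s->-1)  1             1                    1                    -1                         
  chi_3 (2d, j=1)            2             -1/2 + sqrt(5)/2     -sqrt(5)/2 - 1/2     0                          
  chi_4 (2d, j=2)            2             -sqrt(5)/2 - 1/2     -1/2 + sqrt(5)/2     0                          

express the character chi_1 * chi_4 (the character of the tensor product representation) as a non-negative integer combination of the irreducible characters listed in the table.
chi_1 tensor chi_4 = chi_4 (all other irreducibles have multiplicity 0).

Explanation: The character of a tensor product is the pointwise product (chi_1 * chi_4)(C) = chi_1(C) * chi_4(C):
  {e}: (1)*(2), {r^1, r^4}: (1)*(-sqrt(5)/2 - 1/2), {r^2, r^3}: (1)*(-1/2 + sqrt(5)/2), {s, sr, ..., sr^4}: (1)*(0)
so (chi_1 * chi_4) takes values
  {e} -> 2, {r^1, r^4} -> -sqrt(5)/2 - 1/2, {r^2, r^3} -> -1/2 + sqrt(5)/2, {s, sr, ..., sr^4} -> 0.
Now take the inner product of this character with each irreducible chi from the table, <chi_1*chi_4, chi> = (1/10) sum_C |C| (chi_1*chi_4)(C) conj(chi(C)):
  <chi_1*chi_4, chi_1> = (1/10)[1*(2)*conj(1) + 2*(-sqrt(5)/2 - 1/2)*conj(1) + 2*(-1/2 + sqrt(5)/2)*conj(1) + 5*(0)*conj(1)]
      = (1/10)[(2) + (-sqrt(5) - 1) + (-1 + sqrt(5)) + (0)] = 0/10 = 0
  <chi_1*chi_4, chi_2> = (1/10)[1*(2)*conj(1) + 2*(-sqrt(5)/2 - 1/2)*conj(1) + 2*(-1/2 + sqrt(5)/2)*conj(1) + 5*(0)*conj(-1)]
      = (1/10)[(2) + (-sqrt(5) - 1) + (-1 + sqrt(5)) + (0)] = 0/10 = 0
  <chi_1*chi_4, chi_3> = (1/10)[1*(2)*conj(2) + 2*(-sqrt(5)/2 - 1/2)*conj(-1/2 + sqrt(5)/2) + 2*(-1/2 + sqrt(5)/2)*conj(-sqrt(5)/2 - 1/2) + 5*(0)*conj(0)]
      = (1/10)[(4) + (-2) + (-2) + (0)] = 0/10 = 0
  <chi_1*chi_4, chi_4> = (1/10)[1*(2)*conj(2) + 2*(-sqrt(5)/2 - 1/2)*conj(-sqrt(5)/2 - 1/2) + 2*(-1/2 + sqrt(5)/2)*conj(-1/2 + sqrt(5)/2) + 5*(0)*conj(0)]
      = (1/10)[(4) + (sqrt(5) + 3) + (3 - sqrt(5)) + (0)] = 10/10 = 1
Hence the multiplicities are chi_4: 1. Dimension check: dim(chi_1)*dim(chi_4) = 1*2 = 2 and sum (mult * dim) = 1*2 = 2.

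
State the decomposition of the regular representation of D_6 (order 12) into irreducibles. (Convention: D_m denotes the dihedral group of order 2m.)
Each irreducible V_i of dimension d_i appears with multiplicity d_i, i.e. rho_reg = (direct sum over all irreducibles V_i) d_i V_i. The irreducible dimensions for D_6 are 1, 1, 1, 1, 2, 2: 4 irreducibles of dimension 1, each with multiplicity 1; 2 irreducibles of dimension 2, each with multiplicity 2. Total dimension 4*1*1 + 2*2*2 = 12 = |G|.

General theorem: in the regular representation of a finite group G, each irreducible appears with multiplicity equal to its dimension. Check: dim(rho_reg) = sum d_i^2 = 1 + 1 + 1 + 1 + 4 + 4 = 12 = |G|.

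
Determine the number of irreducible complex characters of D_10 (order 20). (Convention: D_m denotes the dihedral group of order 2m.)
8

Argument: The number of irreducible complex representations of a finite group equals its number of conjugacy classes. D_10 has 8 conjugacy classes (n/2 + 3 for n even), so D_10 (order 20) has exactly 8 irreducible complex representations.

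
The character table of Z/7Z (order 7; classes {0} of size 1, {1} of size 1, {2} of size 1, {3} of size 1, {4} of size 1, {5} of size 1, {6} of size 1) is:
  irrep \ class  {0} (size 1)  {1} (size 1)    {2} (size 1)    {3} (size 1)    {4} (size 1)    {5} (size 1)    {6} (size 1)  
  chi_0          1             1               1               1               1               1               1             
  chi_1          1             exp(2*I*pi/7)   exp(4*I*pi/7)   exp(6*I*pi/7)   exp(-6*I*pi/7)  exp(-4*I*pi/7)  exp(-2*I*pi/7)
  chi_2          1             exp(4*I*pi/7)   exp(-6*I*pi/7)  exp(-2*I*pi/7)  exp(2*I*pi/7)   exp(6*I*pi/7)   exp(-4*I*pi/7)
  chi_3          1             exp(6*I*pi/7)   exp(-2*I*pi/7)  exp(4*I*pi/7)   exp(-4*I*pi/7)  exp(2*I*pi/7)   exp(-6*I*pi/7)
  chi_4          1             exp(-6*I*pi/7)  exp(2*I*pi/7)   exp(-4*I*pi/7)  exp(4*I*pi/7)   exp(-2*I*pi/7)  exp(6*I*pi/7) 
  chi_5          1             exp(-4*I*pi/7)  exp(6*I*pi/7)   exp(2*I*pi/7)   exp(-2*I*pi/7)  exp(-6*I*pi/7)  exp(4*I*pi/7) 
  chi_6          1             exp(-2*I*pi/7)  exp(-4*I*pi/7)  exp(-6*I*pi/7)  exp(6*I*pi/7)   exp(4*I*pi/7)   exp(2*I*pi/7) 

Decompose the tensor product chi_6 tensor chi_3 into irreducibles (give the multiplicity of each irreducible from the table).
chi_6 tensor chi_3 = chi_2 (all other irreducibles have multiplicity 0).

Justification: The character of a tensor product is the pointwise product (chi_6 * chi_3)(C) = chi_6(C) * chi_3(C):
  {0}: (1)*(1), {1}: (exp(-2*I*pi/7))*(exp(6*I*pi/7)), {2}: (exp(-4*I*pi/7))*(exp(-2*I*pi/7)), {3}: (exp(-6*I*pi/7))*(exp(4*I*pi/7)), {4}: (exp(6*I*pi/7))*(exp(-4*I*pi/7)), {5}: (exp(4*I*pi/7))*(exp(2*I*pi/7)), {6}: (exp(2*I*pi/7))*(exp(-6*I*pi/7))
so (chi_6 * chi_3) takes values
  {0} -> 1, {1} -> exp(4*I*pi/7), {2} -> exp(-6*I*pi/7), {3} -> exp(-2*I*pi/7), {4} -> exp(2*I*pi/7), {5} -> exp(6*I*pi/7), {6} -> exp(-4*I*pi/7).
Now take the inner product of this character with each irreducible chi from the table, <chi_6*chi_3, chi> = (1/7) sum_C |C| (chi_6*chi_3)(C) conj(chi(C)):
  <chi_6*chi_3, chi_0> = (1/7)[1*(1)*conj(1) + 1*(exp(4*I*pi/7))*conj(1) + 1*(exp(-6*I*pi/7))*conj(1) + 1*(exp(-2*I*pi/7))*conj(1) + 1*(exp(2*I*pi/7))*conj(1) + 1*(exp(6*I*pi/7))*conj(1) + 1*(exp(-4*I*pi/7))*conj(1)]
      = (1/7)[(1) + (exp(4*I*pi/7)) + (exp(-6*I*pi/7)) + (exp(-2*I*pi/7)) + (exp(2*I*pi/7)) + (exp(6*I*pi/7)) + (exp(-4*I*pi/7))] = 0/7 = 0
  <chi_6*chi_3, chi_1> = (1/7)[1*(1)*conj(1) + 1*(exp(4*I*pi/7))*conj(exp(2*I*pi/7)) + 1*(exp(-6*I*pi/7))*conj(exp(4*I*pi/7)) + 1*(exp(-2*I*pi/7))*conj(exp(6*I*pi/7)) + 1*(exp(2*I*pi/7))*conj(exp(-6*I*pi/7)) + 1*(exp(6*I*pi/7))*conj(exp(-4*I*pi/7)) + 1*(exp(-4*I*pi/7))*conj(exp(-2*I*pi/7))]
      = (1/7)[(1) + (exp(2*I*pi/7)) + (exp(4*I*pi/7)) + (exp(6*I*pi/7)) + (exp(-6*I*pi/7)) + (exp(-4*I*pi/7)) + (exp(-2*I*pi/7))] = 0/7 = 0
  <chi_6*chi_3, chi_2> = (1/7)[1*(1)*conj(1) + 1*(exp(4*I*pi/7))*conj(exp(4*I*pi/7)) + 1*(exp(-6*I*pi/7))*conj(exp(-6*I*pi/7)) + 1*(exp(-2*I*pi/7))*conj(exp(-2*I*pi/7)) + 1*(exp(2*I*pi/7))*conj(exp(2*I*pi/7)) + 1*(exp(6*I*pi/7))*conj(exp(6*I*pi/7)) + 1*(exp(-4*I*pi/7))*conj(exp(-4*I*pi/7))]
      = (1/7)[(1) + (1) + (1) + (1) + (1) + (1) + (1)] = 7/7 = 1
  <chi_6*chi_3, chi_3> = (1/7)[1*(1)*conj(1) + 1*(exp(4*I*pi/7))*conj(exp(6*I*pi/7)) + 1*(exp(-6*I*pi/7))*conj(exp(-2*I*pi/7)) + 1*(exp(-2*I*pi/7))*conj(exp(4*I*pi/7)) + 1*(exp(2*I*pi/7))*conj(exp(-4*I*pi/7)) + 1*(exp(6*I*pi/7))*conj(exp(2*I*pi/7)) + 1*(exp(-4*I*pi/7))*conj(exp(-6*I*pi/7))]
      = (1/7)[(1) + (exp(-2*I*pi/7)) + (exp(-4*I*pi/7)) + (exp(-6*I*pi/7)) + (exp(6*I*pi/7)) + (exp(4*I*pi/7)) + (exp(2*I*pi/7))] = 0/7 = 0
  <chi_6*chi_3, chi_4> = (1/7)[1*(1)*conj(1) + 1*(exp(4*I*pi/7))*conj(exp(-6*I*pi/7)) + 1*(exp(-6*I*pi/7))*conj(exp(2*I*pi/7)) + 1*(exp(-2*I*pi/7))*conj(exp(-4*I*pi/7)) + 1*(exp(2*I*pi/7))*conj(exp(4*I*pi/7)) + 1*(exp(6*I*pi/7))*conj(exp(-2*I*pi/7)) + 1*(exp(-4*I*pi/7))*conj(exp(6*I*pi/7))]
      = (1/7)[(1) + (exp(-4*I*pi/7)) + (exp(6*I*pi/7)) + (exp(2*I*pi/7)) + (exp(-2*I*pi/7)) + (exp(-6*I*pi/7)) + (exp(4*I*pi/7))] = 0/7 = 0
  <chi_6*chi_3, chi_5> = (1/7)[1*(1)*conj(1) + 1*(exp(4*I*pi/7))*conj(exp(-4*I*pi/7)) + 1*(exp(-6*I*pi/7))*conj(exp(6*I*pi/7)) + 1*(exp(-2*I*pi/7))*conj(exp(2*I*pi/7)) + 1*(exp(2*I*pi/7))*conj(exp(-2*I*pi/7)) + 1*(exp(6*I*pi/7))*conj(exp(-6*I*pi/7)) + 1*(exp(-4*I*pi/7))*conj(exp(4*I*pi/7))]
      = (1/7)[(1) + (exp(-6*I*pi/7)) + (exp(2*I*pi/7)) + (exp(-4*I*pi/7)) + (exp(4*I*pi/7)) + (exp(-2*I*pi/7)) + (exp(6*I*pi/7))] = 0/7 = 0
  <chi_6*chi_3, chi_6> = (1/7)[1*(1)*conj(1) + 1*(exp(4*I*pi/7))*conj(exp(-2*I*pi/7)) + 1*(exp(-6*I*pi/7))*conj(exp(-4*I*pi/7)) + 1*(exp(-2*I*pi/7))*conj(exp(-6*I*pi/7)) + 1*(exp(2*I*pi/7))*conj(exp(6*I*pi/7)) + 1*(exp(6*I*pi/7))*conj(exp(4*I*pi/7)) + 1*(exp(-4*I*pi/7))*conj(exp(2*I*pi/7))]
      = (1/7)[(1) + (exp(6*I*pi/7)) + (exp(-2*I*pi/7)) + (exp(4*I*pi/7)) + (exp(-4*I*pi/7)) + (exp(2*I*pi/7)) + (exp(-6*I*pi/7))] = 0/7 = 0
(Exp terms are combined using exp(i*s)*conj(exp(i*t)) = exp(i*(s-t)), and sums of them are collapsed using the identity that for every m > 1 the m distinct m-th roots of unity sum to 0, e.g. 1 + exp(2*I*pi/3) + exp(-2*I*pi/3) = 0.)
Hence the multiplicities are chi_2: 1. Dimension check: dim(chi_6)*dim(chi_3) = 1*1 = 1 and sum (mult * dim) = 1*1 = 1.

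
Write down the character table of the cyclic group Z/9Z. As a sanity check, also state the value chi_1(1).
Character table of Z/9Z (irreps indexed chi_0,...,chi_8 with chi_k(m) = zeta_9^(k*m), zeta_9 = exp(2*pi*i/9)):
  irrep \ class  {0} (size 1)  {1} (size 1)    {2} (size 1)    {3} (size 1)    {4} (size 1)    {5} (size 1)    {6} (size 1)    {7} (size 1)    {8} (size 1)  
  chi_0          1             1               1               1               1               1               1               1               1             
  chi_1          1             exp(2*I*pi/9)   exp(4*I*pi/9)   exp(2*I*pi/3)   exp(8*I*pi/9)   exp(-8*I*pi/9)  exp(-2*I*pi/3)  exp(-4*I*pi/9)  exp(-2*I*pi/9)
  chi_2          1             exp(4*I*pi/9)   exp(8*I*pi/9)   exp(-2*I*pi/3)  exp(-2*I*pi/9)  exp(2*I*pi/9)   exp(2*I*pi/3)   exp(-8*I*pi/9)  exp(-4*I*pi/9)
  chi_3          1             exp(2*I*pi/3)   exp(-2*I*pi/3)  1               exp(2*I*pi/3)   exp(-2*I*pi/3)  1               exp(2*I*pi/3)   exp(-2*I*pi/3)
  chi_4          1             exp(8*I*pi/9)   exp(-2*I*pi/9)  exp(2*I*pi/3)   exp(-4*I*pi/9)  exp(4*I*pi/9)   exp(-2*I*pi/3)  exp(2*I*pi/9)   exp(-8*I*pi/9)
  chi_5          1             exp(-8*I*pi/9)  exp(2*I*pi/9)   exp(-2*I*pi/3)  exp(4*I*pi/9)   exp(-4*I*pi/9)  exp(2*I*pi/3)   exp(-2*I*pi/9)  exp(8*I*pi/9) 
  chi_6          1             exp(-2*I*pi/3)  exp(2*I*pi/3)   1               exp(-2*I*pi/3)  exp(2*I*pi/3)   1               exp(-2*I*pi/3)  exp(2*I*pi/3) 
  chi_7          1             exp(-4*I*pi/9)  exp(-8*I*pi/9)  exp(2*I*pi/3)   exp(2*I*pi/9)   exp(-2*I*pi/9)  exp(-2*I*pi/3)  exp(8*I*pi/9)   exp(4*I*pi/9) 
  chi_8          1             exp(-2*I*pi/9)  exp(-4*I*pi/9)  exp(-2*I*pi/3)  exp(-8*I*pi/9)  exp(8*I*pi/9)   exp(2*I*pi/3)   exp(4*I*pi/9)   exp(2*I*pi/9) 

Spot check: chi_1(1) = zeta_9^(1*1) = zeta_9^1 = exp(2*I*pi/9).

Why: Z/9Z is abelian, so all 9 irreducible complex representations are 1-dimensional. They are given by chi_k(m) = zeta_9^(k*m) for k = 0,...,8. Row orthogonality: sum_m chi_k(m) conj(chi_l(m)) = 9 * [k = l].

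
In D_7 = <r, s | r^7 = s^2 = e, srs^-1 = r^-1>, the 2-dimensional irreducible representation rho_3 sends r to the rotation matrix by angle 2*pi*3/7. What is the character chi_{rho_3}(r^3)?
chi_{rho_3}(r^3) = 2*cos(2*pi*3*3/7) = -2*cos(3*pi/7)

Solution. rho_3(r^3) is rotation by angle 2*pi*3*3/7, whose trace is 2*cos(2*pi*3*3/7) = -2*cos(3*pi/7).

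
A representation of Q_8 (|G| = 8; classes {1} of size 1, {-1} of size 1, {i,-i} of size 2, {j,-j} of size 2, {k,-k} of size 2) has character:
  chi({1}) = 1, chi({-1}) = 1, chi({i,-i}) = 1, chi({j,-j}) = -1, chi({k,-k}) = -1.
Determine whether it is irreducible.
Irreducible: <chi, chi> = 1.

Working: <chi, chi> = (1/|G|) sum_C |C| * |chi(C)|^2 = (1/8)[1*|1|^2 + 1*|1|^2 + 2*|1|^2 + 2*|-1|^2 + 2*|-1|^2]
  = (1/8)[(1) + (1) + (2) + (2) + (2)] = 8/8 = 1.
A character is irreducible iff <chi, chi> = 1, so this representation is irreducible.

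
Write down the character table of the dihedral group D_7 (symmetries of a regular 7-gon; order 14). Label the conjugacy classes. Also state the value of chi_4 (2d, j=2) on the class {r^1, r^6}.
Conjugacy classes: {e} of size 1, {r^1, r^6} of size 2, {r^2, r^5} of size 2, {r^3, r^4} of size 2, {s, sr, ..., sr^6} of size 7.
Character table:
  irrep \ class              {e} (size 1)  {r^1, r^6} (size 2)  {r^2, r^5} (size 2)  {r^3, r^4} (size 2)  {s, sr, ..., sr^6} (size 7)
  chi_1 (triv)               1             1                    1                    1                    1                          
  chi_2 (sign: r->1, s->-1)  1             1                    1                    1                    -1                         
  chi_3 (2d, j=1)            2             2*cos(2*pi/7)        -2*cos(3*pi/7)       -2*cos(pi/7)         0                          
  chi_4 (2d, j=2)            2             -2*cos(3*pi/7)       -2*cos(pi/7)         2*cos(2*pi/7)        0                          
  chi_5 (2d, j=3)            2             -2*cos(pi/7)         2*cos(2*pi/7)        -2*cos(3*pi/7)       0                          

Spot check: chi_4 (2d, j=2) on {r^1, r^6} = -2*cos(3*pi/7).

Why: D_7 has order 2*7 = 14 with 5 conjugacy classes, hence 5 irreducibles. Sum of squared dims 1 + 1 + 4 + 4 + 4 = 14 = |G|. Linear characters come from the abelianisation; the 2-dimensional irreps have character r^k -> 2*cos(2*pi*j*k/7), reflections -> 0.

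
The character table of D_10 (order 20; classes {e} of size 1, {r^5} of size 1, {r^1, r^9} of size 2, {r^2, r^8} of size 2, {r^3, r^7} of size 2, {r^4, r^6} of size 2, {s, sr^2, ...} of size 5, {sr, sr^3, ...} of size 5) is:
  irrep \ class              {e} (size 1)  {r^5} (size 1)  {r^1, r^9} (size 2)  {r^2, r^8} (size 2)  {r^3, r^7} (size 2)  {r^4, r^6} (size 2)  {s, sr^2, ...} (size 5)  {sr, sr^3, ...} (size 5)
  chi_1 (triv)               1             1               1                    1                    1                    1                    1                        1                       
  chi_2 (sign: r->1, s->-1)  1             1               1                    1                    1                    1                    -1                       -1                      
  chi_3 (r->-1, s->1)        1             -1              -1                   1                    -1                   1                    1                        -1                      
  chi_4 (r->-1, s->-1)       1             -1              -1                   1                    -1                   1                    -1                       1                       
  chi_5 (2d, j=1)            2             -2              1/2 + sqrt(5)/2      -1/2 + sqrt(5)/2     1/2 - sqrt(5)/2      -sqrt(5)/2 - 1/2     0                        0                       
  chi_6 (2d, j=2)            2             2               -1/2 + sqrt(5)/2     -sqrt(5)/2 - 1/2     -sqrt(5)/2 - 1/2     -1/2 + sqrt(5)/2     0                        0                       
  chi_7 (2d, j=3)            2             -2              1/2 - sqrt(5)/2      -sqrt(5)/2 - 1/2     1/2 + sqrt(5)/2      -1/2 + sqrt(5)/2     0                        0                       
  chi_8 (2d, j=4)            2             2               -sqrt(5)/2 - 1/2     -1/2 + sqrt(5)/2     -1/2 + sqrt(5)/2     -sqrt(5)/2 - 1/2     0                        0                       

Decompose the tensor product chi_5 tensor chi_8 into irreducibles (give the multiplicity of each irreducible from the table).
chi_5 tensor chi_8 = chi_3 + chi_4 + chi_7 (all other irreducibles have multiplicity 0).

Justification: The character of a tensor product is the pointwise product (chi_5 * chi_8)(C) = chi_5(C) * chi_8(C):
  {e}: (2)*(2), {r^5}: (-2)*(2), {r^1, r^9}: (1/2 + sqrt(5)/2)*(-sqrt(5)/2 - 1/2), {r^2, r^8}: (-1/2 + sqrt(5)/2)*(-1/2 + sqrt(5)/2), {r^3, r^7}: (1/2 - sqrt(5)/2)*(-1/2 + sqrt(5)/2), {r^4, r^6}: (-sqrt(5)/2 - 1/2)*(-sqrt(5)/2 - 1/2), {s, sr^2, ...}: (0)*(0), {sr, sr^3, ...}: (0)*(0)
so (chi_5 * chi_8) takes values
  {e} -> 4, {r^5} -> -4, {r^1, r^9} -> -3/2 - sqrt(5)/2, {r^2, r^8} -> 3/2 - sqrt(5)/2, {r^3, r^7} -> -3/2 + sqrt(5)/2, {r^4, r^6} -> sqrt(5)/2 + 3/2, {s, sr^2, ...} -> 0, {sr, sr^3, ...} -> 0.
Now take the inner product of this character with each irreducible chi from the table, <chi_5*chi_8, chi> = (1/20) sum_C |C| (chi_5*chi_8)(C) conj(chi(C)):
  <chi_5*chi_8, chi_1> = (1/20)[1*(4)*conj(1) + 1*(-4)*conj(1) + 2*(-3/2 - sqrt(5)/2)*conj(1) + 2*(3/2 - sqrt(5)/2)*conj(1) + 2*(-3/2 + sqrt(5)/2)*conj(1) + 2*(sqrt(5)/2 + 3/2)*conj(1) + 5*(0)*conj(1) + 5*(0)*conj(1)]
      = (1/20)[(4) + (-4) + (-3 - sqrt(5)) + (3 - sqrt(5)) + (-3 + sqrt(5)) + (sqrt(5) + 3) + (0) + (0)] = 0/20 = 0
  <chi_5*chi_8, chi_2> = (1/20)[1*(4)*conj(1) + 1*(-4)*conj(1) + 2*(-3/2 - sqrt(5)/2)*conj(1) + 2*(3/2 - sqrt(5)/2)*conj(1) + 2*(-3/2 + sqrt(5)/2)*conj(1) + 2*(sqrt(5)/2 + 3/2)*conj(1) + 5*(0)*conj(-1) + 5*(0)*conj(-1)]
      = (1/20)[(4) + (-4) + (-3 - sqrt(5)) + (3 - sqrt(5)) + (-3 + sqrt(5)) + (sqrt(5) + 3) + (0) + (0)] = 0/20 = 0
  <chi_5*chi_8, chi_3> = (1/20)[1*(4)*conj(1) + 1*(-4)*conj(-1) + 2*(-3/2 - sqrt(5)/2)*conj(-1) + 2*(3/2 - sqrt(5)/2)*conj(1) + 2*(-3/2 + sqrt(5)/2)*conj(-1) + 2*(sqrt(5)/2 + 3/2)*conj(1) + 5*(0)*conj(1) + 5*(0)*conj(-1)]
      = (1/20)[(4) + (4) + (sqrt(5) + 3) + (3 - sqrt(5)) + (3 - sqrt(5)) + (sqrt(5) + 3) + (0) + (0)] = 20/20 = 1
  <chi_5*chi_8, chi_4> = (1/20)[1*(4)*conj(1) + 1*(-4)*conj(-1) + 2*(-3/2 - sqrt(5)/2)*conj(-1) + 2*(3/2 - sqrt(5)/2)*conj(1) + 2*(-3/2 + sqrt(5)/2)*conj(-1) + 2*(sqrt(5)/2 + 3/2)*conj(1) + 5*(0)*conj(-1) + 5*(0)*conj(1)]
      = (1/20)[(4) + (4) + (sqrt(5) + 3) + (3 - sqrt(5)) + (3 - sqrt(5)) + (sqrt(5) + 3) + (0) + (0)] = 20/20 = 1
  <chi_5*chi_8, chi_5> = (1/20)[1*(4)*conj(2) + 1*(-4)*conj(-2) + 2*(-3/2 - sqrt(5)/2)*conj(1/2 + sqrt(5)/2) + 2*(3/2 - sqrt(5)/2)*conj(-1/2 + sqrt(5)/2) + 2*(-3/2 + sqrt(5)/2)*conj(1/2 - sqrt(5)/2) + 2*(sqrt(5)/2 + 3/2)*conj(-sqrt(5)/2 - 1/2) + 5*(0)*conj(0) + 5*(0)*conj(0)]
      = (1/20)[(8) + (8) + (-2*sqrt(5) - 4) + (-4 + 2*sqrt(5)) + (-4 + 2*sqrt(5)) + (-2*sqrt(5) - 4) + (0) + (0)] = 0/20 = 0
  <chi_5*chi_8, chi_6> = (1/20)[1*(4)*conj(2) + 1*(-4)*conj(2) + 2*(-3/2 - sqrt(5)/2)*conj(-1/2 + sqrt(5)/2) + 2*(3/2 - sqrt(5)/2)*conj(-sqrt(5)/2 - 1/2) + 2*(-3/2 + sqrt(5)/2)*conj(-sqrt(5)/2 - 1/2) + 2*(sqrt(5)/2 + 3/2)*conj(-1/2 + sqrt(5)/2) + 5*(0)*conj(0) + 5*(0)*conj(0)]
      = (1/20)[(8) + (-8) + (-sqrt(5) - 1) + (1 - sqrt(5)) + (-1 + sqrt(5)) + (1 + sqrt(5)) + (0) + (0)] = 0/20 = 0
  <chi_5*chi_8, chi_7> = (1/20)[1*(4)*conj(2) + 1*(-4)*conj(-2) + 2*(-3/2 - sqrt(5)/2)*conj(1/2 - sqrt(5)/2) + 2*(3/2 - sqrt(5)/2)*conj(-sqrt(5)/2 - 1/2) + 2*(-3/2 + sqrt(5)/2)*conj(1/2 + sqrt(5)/2) + 2*(sqrt(5)/2 + 3/2)*conj(-1/2 + sqrt(5)/2) + 5*(0)*conj(0) + 5*(0)*conj(0)]
      = (1/20)[(8) + (8) + (1 + sqrt(5)) + (1 - sqrt(5)) + (1 - sqrt(5)) + (1 + sqrt(5)) + (0) + (0)] = 20/20 = 1
  <chi_5*chi_8, chi_8> = (1/20)[1*(4)*conj(2) + 1*(-4)*conj(2) + 2*(-3/2 - sqrt(5)/2)*conj(-sqrt(5)/2 - 1/2) + 2*(3/2 - sqrt(5)/2)*conj(-1/2 + sqrt(5)/2) + 2*(-3/2 + sqrt(5)/2)*conj(-1/2 + sqrt(5)/2) + 2*(sqrt(5)/2 + 3/2)*conj(-sqrt(5)/2 - 1/2) + 5*(0)*conj(0) + 5*(0)*conj(0)]
      = (1/20)[(8) + (-8) + (4 + 2*sqrt(5)) + (-4 + 2*sqrt(5)) + (4 - 2*sqrt(5)) + (-2*sqrt(5) - 4) + (0) + (0)] = 0/20 = 0
Hence the multiplicities are chi_3: 1, chi_4: 1, chi_7: 1. Dimension check: dim(chi_5)*dim(chi_8) = 2*2 = 4 and sum (mult * dim) = 1*1 + 1*1 + 1*2 = 4.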